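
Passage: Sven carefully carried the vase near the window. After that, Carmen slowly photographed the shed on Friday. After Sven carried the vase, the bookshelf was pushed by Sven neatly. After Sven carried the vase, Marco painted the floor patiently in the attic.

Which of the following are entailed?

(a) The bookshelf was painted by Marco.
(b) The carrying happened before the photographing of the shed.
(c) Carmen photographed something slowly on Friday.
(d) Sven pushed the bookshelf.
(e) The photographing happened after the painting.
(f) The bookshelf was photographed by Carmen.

(a) Not entailed — Marco painted the floor, not the bookshelf; the bookshelf belongs to the pushing event.
(b) Entailed — the narrative places the carrying before the photographing.
(c) Entailed — generalizing the patient leaves a sub-description the original still satisfies.
(d) Entailed — dropping 'neatly' leaves a sub-description the original still satisfies.
(e) Not entailed — the narrative doesn't order the painting relative to the photographing.
(f) Not entailed — Carmen photographed the shed, not the bookshelf; the bookshelf belongs to the pushing event.

(b), (c), (d)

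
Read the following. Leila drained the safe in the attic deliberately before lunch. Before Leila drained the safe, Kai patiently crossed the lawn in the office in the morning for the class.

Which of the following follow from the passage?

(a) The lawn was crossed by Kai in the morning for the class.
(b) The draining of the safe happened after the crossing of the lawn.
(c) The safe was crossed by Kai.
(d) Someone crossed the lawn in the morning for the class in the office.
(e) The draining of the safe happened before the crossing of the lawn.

(a) Entailed — this follows by dropping conjuncts from the crossing event's description.
(b) Entailed — the narrative places the crossing before the draining.
(c) Not entailed — Kai crossed the lawn, not the safe; the safe belongs to the draining event.
(d) Entailed — the original entails any weakening of itself; this just drops 'patiently' and generalizes the agent.
(e) Not entailed — the narrative places the crossing before the draining, not after.

(a), (b), (d)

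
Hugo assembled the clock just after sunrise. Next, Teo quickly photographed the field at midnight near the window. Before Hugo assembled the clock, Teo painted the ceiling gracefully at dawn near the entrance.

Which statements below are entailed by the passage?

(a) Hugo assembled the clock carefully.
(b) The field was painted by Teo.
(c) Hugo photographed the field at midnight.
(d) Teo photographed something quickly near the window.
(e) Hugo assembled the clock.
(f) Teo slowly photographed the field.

(a) Not entailed — 'carefully' adds information not in the original event.
(b) Not entailed — Teo painted the ceiling, not the field; the field belongs to the photographing event.
(c) Not entailed — the passage has Teo photographing the field, not Hugo.
(d) Entailed — every conjunct here is already in the original photographing event.
(e) Entailed — the original entails any weakening of itself; this just drops 'just after sunrise'.
(f) Not entailed — 'slowly' adds a manner not in (and inconsistent with) the original.

(d), (e)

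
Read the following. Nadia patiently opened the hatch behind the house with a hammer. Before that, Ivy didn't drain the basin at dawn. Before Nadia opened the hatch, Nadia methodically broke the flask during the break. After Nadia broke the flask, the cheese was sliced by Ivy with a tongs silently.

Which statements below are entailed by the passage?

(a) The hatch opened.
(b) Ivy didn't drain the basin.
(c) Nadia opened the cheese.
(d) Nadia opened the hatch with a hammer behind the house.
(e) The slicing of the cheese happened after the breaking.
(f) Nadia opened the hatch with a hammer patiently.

(a) Entailed — 'Nadia opened the hatch' is causative; it entails the inchoative 'the hatch opened'.
(b) Not entailed — dropping 'at dawn' under negation is not valid — the original leaves open that Ivy drained the basin some other way.
(c) Not entailed — Nadia opened the hatch, not the cheese; the cheese belongs to the slicing event.
(d) Entailed — this follows by dropping conjuncts from the opening event's description.
(e) Entailed — the narrative places the breaking before the slicing.
(f) Entailed — this follows by dropping conjuncts from the opening event's description.

(a), (d), (e), (f)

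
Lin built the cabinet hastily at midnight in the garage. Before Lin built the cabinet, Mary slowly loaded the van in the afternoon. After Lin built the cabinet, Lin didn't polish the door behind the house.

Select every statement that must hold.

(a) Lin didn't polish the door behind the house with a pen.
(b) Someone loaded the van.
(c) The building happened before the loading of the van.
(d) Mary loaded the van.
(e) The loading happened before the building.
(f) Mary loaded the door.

(a) Entailed — under negation, adding a further restriction is entailed: if no such polishing event occurred, none occurred with a pen either.
(b) Entailed — this follows by dropping conjuncts from the loading event's description.
(c) Not entailed — the narrative places the loading before the building, not after.
(d) Entailed — this follows by dropping conjuncts from the loading event's description.
(e) Entailed — the narrative places the loading before the building.
(f) Not entailed — Mary loaded the van, not the door; the door belongs to the polishing event.

(a), (b), (d), (e)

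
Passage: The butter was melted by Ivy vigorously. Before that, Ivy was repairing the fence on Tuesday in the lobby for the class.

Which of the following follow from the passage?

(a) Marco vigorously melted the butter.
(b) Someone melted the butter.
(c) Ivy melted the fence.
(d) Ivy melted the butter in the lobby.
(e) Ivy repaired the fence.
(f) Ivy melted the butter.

(a) Not entailed — the passage has Ivy melting the butter, not Marco.
(b) Entailed — dropping 'vigorously' and generalizing the agent leaves a sub-description the original still satisfies.
(c) Not entailed — Ivy melted the butter, not the fence; the fence belongs to the repairing event.
(d) Not entailed — 'in the lobby' adds information not in the original event.
(e) Not entailed — 'was repairing' is progressive on an accomplishment; it does not entail the completed 'repaired'.
(f) Entailed — the original entails any weakening of itself; this just drops 'vigorously'.

(b), (f)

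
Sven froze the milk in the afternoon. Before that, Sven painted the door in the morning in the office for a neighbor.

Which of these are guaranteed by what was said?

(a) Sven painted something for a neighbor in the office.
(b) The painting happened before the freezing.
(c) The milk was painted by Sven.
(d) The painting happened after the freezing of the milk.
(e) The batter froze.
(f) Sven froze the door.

(a) Entailed — every conjunct here is already in the original painting event.
(b) Entailed — the narrative places the painting before the freezing.
(c) Not entailed — Sven painted the door, not the milk; the milk belongs to the freezing event.
(d) Not entailed — the narrative places the painting before the freezing, not after.
(e) Not entailed — the milk is what froze, not the batter.
(f) Not entailed — Sven froze the milk, not the door; the door belongs to the painting event.

(a), (b)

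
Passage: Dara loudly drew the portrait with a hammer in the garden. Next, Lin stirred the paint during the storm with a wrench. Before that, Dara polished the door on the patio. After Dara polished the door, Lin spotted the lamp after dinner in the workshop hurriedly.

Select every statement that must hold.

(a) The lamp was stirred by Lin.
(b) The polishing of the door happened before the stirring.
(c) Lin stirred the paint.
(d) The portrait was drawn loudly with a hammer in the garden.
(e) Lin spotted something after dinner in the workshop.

(b), (c), (d), (e)

(a) Not entailed — Lin stirred the paint, not the lamp; the lamp belongs to the spotting event.
(b) Entailed — the narrative places the polishing before the stirring.
(c) Entailed — this follows by dropping conjuncts from the stirring event's description.
(d) Entailed — the original entails any weakening of itself; this just generalizes the agent.
(e) Entailed — dropping 'hurriedly' and generalizing the patient leaves a sub-description the original still satisfies.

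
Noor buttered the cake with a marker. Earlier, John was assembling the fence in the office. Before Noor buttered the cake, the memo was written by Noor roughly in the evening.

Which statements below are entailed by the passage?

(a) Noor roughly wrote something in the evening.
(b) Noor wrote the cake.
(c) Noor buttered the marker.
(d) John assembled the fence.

(a)

(a) Entailed — generalizing the patient leaves a sub-description the original still satisfies.
(b) Not entailed — Noor wrote the memo, not the cake; the cake belongs to the buttering event.
(c) Not entailed — the marker is the instrument, not what was buttered.
(d) Not entailed — 'was assembling' is progressive on an accomplishment; it does not entail the completed 'assembled'.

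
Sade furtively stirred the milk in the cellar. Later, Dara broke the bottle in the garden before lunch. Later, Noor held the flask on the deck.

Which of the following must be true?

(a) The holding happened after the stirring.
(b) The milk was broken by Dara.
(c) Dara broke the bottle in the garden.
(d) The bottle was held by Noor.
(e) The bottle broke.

(a) Entailed — the narrative places the stirring before the holding.
(b) Not entailed — Dara broke the bottle, not the milk; the milk belongs to the stirring event.
(c) Entailed — this follows by dropping conjuncts from the breaking event's description.
(d) Not entailed — Noor held the flask, not the bottle; the bottle belongs to the breaking event.
(e) Entailed — 'Dara broke the bottle' is causative; it entails the inchoative 'the bottle broke'.

(a), (c), (e)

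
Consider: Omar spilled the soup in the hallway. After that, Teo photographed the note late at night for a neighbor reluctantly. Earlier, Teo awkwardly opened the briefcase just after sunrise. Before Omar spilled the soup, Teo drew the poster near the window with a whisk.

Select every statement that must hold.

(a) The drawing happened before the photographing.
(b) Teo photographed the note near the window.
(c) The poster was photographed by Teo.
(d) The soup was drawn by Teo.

(a) Entailed — the narrative places the drawing before the photographing.
(b) Not entailed — 'near the window' adds information not in the original event.
(c) Not entailed — Teo photographed the note, not the poster; the poster belongs to the drawing event.
(d) Not entailed — Teo drew the poster, not the soup; the soup belongs to the spilling event.

(a)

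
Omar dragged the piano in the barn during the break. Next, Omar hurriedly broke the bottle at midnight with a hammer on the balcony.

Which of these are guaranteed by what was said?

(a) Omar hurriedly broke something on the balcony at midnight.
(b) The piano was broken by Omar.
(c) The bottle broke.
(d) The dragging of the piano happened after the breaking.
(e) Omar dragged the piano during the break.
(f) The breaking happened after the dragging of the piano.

(a) Entailed — the original entails any weakening of itself; this just drops 'with a hammer' and generalizes the patient.
(b) Not entailed — Omar broke the bottle, not the piano; the piano belongs to the dragging event.
(c) Entailed — 'Omar broke the bottle' is causative; it entails the inchoative 'the bottle broke'.
(d) Not entailed — the narrative places the dragging before the breaking, not after.
(e) Entailed — the original entails any weakening of itself; this just drops 'in the barn'.
(f) Entailed — the narrative places the dragging before the breaking.

(a), (c), (e), (f)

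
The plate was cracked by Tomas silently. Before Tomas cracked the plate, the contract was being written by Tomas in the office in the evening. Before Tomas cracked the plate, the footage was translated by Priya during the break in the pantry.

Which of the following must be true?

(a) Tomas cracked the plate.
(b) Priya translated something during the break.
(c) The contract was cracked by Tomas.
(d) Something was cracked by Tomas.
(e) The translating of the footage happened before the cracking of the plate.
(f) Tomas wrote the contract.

(a) Entailed — dropping 'silently' leaves a sub-description the original still satisfies.
(b) Entailed — this follows by dropping conjuncts from the translating event's description.
(c) Not entailed — Tomas cracked the plate, not the contract; the contract belongs to the writing event.
(d) Entailed — this follows by dropping conjuncts from the cracking event's description.
(e) Entailed — the narrative places the translating before the cracking.
(f) Not entailed — 'was writing' is progressive on an accomplishment; it does not entail the completed 'wrote'.

(a), (b), (d), (e)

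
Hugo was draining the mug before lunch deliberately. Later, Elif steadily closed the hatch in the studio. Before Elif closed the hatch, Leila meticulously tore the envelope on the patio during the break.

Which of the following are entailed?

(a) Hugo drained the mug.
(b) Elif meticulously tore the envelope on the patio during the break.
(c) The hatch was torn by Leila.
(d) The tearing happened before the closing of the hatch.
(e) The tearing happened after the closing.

(a) Not entailed — 'was draining' is progressive on an accomplishment; it does not entail the completed 'drained'.
(b) Not entailed — the passage has Leila tearing the envelope, not Elif.
(c) Not entailed — Leila tore the envelope, not the hatch; the hatch belongs to the closing event.
(d) Entailed — the narrative places the tearing before the closing.
(e) Not entailed — the narrative places the tearing before the closing, not after.

(d)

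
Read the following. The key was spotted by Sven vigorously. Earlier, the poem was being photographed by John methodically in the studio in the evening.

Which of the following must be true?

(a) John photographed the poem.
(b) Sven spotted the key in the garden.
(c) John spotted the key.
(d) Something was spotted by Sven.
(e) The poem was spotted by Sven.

(a) Not entailed — 'was photographing' is progressive on an accomplishment; it does not entail the completed 'photographed'.
(b) Not entailed — 'in the garden' adds information not in the original event.
(c) Not entailed — the passage has Sven spotting the key, not John.
(d) Entailed — every conjunct here is already in the original spotting event.
(e) Not entailed — Sven spotted the key, not the poem; the poem belongs to the photographing event.

(d)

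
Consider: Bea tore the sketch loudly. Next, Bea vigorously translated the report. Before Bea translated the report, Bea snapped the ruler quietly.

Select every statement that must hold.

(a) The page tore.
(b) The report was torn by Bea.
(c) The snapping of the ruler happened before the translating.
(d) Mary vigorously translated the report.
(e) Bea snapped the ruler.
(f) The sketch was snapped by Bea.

(a) Not entailed — the sketch is what tore, not the page.
(b) Not entailed — Bea tore the sketch, not the report; the report belongs to the translating event.
(c) Entailed — the narrative places the snapping before the translating.
(d) Not entailed — the passage has Bea translating the report, not Mary.
(e) Entailed — dropping 'quietly' leaves a sub-description the original still satisfies.
(f) Not entailed — Bea snapped the ruler, not the sketch; the sketch belongs to the tearing event.

(c), (e)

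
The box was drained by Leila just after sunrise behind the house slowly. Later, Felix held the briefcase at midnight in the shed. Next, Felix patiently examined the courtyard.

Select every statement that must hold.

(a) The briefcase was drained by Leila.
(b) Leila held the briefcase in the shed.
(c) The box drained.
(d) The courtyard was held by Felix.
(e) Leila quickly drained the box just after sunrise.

(a) Not entailed — Leila drained the box, not the briefcase; the briefcase belongs to the holding event.
(b) Not entailed — the passage has Felix holding the briefcase, not Leila.
(c) Entailed — 'Leila drained the box' is causative; it entails the inchoative 'the box drained'.
(d) Not entailed — Felix held the briefcase, not the courtyard; the courtyard belongs to the examining event.
(e) Not entailed — 'quickly' adds a manner not in (and inconsistent with) the original.

(c)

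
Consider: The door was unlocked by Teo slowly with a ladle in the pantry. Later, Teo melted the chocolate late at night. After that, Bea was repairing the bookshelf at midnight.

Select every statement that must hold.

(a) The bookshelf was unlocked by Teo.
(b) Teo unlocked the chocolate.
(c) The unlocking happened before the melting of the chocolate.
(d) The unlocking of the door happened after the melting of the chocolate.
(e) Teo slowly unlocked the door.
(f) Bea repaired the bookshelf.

(c), (e)

(a) Not entailed — Teo unlocked the door, not the bookshelf; the bookshelf belongs to the repairing event.
(b) Not entailed — Teo unlocked the door, not the chocolate; the chocolate belongs to the melting event.
(c) Entailed — the narrative places the unlocking before the melting.
(d) Not entailed — the narrative places the unlocking before the melting, not after.
(e) Entailed — every conjunct here is already in the original unlocking event.
(f) Not entailed — 'was repairing' is progressive on an accomplishment; it does not entail the completed 'repaired'.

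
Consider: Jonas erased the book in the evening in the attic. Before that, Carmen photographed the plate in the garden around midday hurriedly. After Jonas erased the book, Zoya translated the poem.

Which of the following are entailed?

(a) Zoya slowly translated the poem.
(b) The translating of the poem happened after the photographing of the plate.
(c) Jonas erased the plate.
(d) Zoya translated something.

(a) Not entailed — 'slowly' adds information not in the original event.
(b) Entailed — the narrative places the photographing before the translating.
(c) Not entailed — Jonas erased the book, not the plate; the plate belongs to the photographing event.
(d) Entailed — every conjunct here is already in the original translating event.

(b), (d)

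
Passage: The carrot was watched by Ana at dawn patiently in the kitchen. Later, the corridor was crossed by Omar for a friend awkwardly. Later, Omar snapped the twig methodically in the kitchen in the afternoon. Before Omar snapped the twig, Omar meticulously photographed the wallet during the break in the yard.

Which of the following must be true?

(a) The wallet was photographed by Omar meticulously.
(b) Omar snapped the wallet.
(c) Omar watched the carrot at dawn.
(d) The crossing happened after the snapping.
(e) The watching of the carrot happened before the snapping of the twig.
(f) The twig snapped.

(a), (e), (f)

(a) Entailed — every conjunct here is already in the original photographing event.
(b) Not entailed — Omar snapped the twig, not the wallet; the wallet belongs to the photographing event.
(c) Not entailed — the passage has Ana watching the carrot, not Omar.
(d) Not entailed — the narrative places the crossing before the snapping, not after.
(e) Entailed — the narrative places the watching before the snapping.
(f) Entailed — 'Omar snapped the twig' is causative; it entails the inchoative 'the twig snapped'.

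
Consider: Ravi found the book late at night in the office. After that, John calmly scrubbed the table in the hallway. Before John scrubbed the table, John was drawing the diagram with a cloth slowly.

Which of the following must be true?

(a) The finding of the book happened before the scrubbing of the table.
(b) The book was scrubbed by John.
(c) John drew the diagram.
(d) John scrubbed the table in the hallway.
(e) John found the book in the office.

(a), (d)

(a) Entailed — the narrative places the finding before the scrubbing.
(b) Not entailed — John scrubbed the table, not the book; the book belongs to the finding event.
(c) Not entailed — 'was drawing' is progressive on an accomplishment; it does not entail the completed 'drew'.
(d) Entailed — the original entails any weakening of itself; this just drops 'calmly'.
(e) Not entailed — the passage has Ravi finding the book, not John.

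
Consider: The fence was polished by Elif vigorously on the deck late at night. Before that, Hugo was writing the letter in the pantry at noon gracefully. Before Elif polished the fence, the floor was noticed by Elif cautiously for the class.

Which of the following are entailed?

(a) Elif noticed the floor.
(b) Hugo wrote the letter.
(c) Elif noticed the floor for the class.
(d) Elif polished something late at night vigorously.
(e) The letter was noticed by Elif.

(a) Entailed — the original entails any weakening of itself; this just drops 'for the class', 'cautiously'.
(b) Not entailed — 'was writing' is progressive on an accomplishment; it does not entail the completed 'wrote'.
(c) Entailed — dropping 'cautiously' leaves a sub-description the original still satisfies.
(d) Entailed — the original entails any weakening of itself; this just drops 'on the deck' and generalizes the patient.
(e) Not entailed — Elif noticed the floor, not the letter; the letter belongs to the writing event.

(a), (c), (d)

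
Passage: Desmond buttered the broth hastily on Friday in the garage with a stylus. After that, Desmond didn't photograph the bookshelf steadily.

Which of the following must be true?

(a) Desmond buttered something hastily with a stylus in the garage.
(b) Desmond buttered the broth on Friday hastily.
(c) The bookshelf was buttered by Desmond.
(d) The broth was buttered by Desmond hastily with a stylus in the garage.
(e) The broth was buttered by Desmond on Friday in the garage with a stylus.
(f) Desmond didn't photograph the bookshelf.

(a), (b), (d), (e)

(a) Entailed — dropping 'on Friday' and generalizing the patient leaves a sub-description the original still satisfies.
(b) Entailed — every conjunct here is already in the original buttering event.
(c) Not entailed — Desmond buttered the broth, not the bookshelf; the bookshelf belongs to the photographing event.
(d) Entailed — this follows by dropping conjuncts from the buttering event's description.
(e) Entailed — dropping 'hastily' leaves a sub-description the original still satisfies.
(f) Not entailed — dropping 'steadily' under negation is not valid — the original leaves open that Desmond photographed the bookshelf some other way.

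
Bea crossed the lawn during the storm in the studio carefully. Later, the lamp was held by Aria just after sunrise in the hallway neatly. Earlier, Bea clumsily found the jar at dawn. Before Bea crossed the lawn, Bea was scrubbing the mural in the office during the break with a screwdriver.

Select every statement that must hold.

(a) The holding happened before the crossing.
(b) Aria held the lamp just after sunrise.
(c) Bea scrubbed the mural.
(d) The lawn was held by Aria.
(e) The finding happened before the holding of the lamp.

(a) Not entailed — the narrative places the crossing before the holding, not after.
(b) Entailed — the original entails any weakening of itself; this just drops 'in the hallway', 'neatly'.
(c) Entailed — 'scrub' is an activity; 'was scrubbing' entails that some scrubbing happened, so 'scrubbed' holds.
(d) Not entailed — Aria held the lamp, not the lawn; the lawn belongs to the crossing event.
(e) Entailed — the narrative places the finding before the holding.

(b), (c), (e)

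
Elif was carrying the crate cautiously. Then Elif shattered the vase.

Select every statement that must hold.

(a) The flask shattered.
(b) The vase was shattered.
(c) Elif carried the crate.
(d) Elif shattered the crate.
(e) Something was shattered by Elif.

(b), (c), (e)

(a) Not entailed — the vase is what shattered, not the flask.
(b) Entailed — generalizing the agent leaves a sub-description the original still satisfies.
(c) Entailed — 'carry' is an activity; 'was carrying' entails that some carrying happened, so 'carried' holds.
(d) Not entailed — Elif shattered the vase, not the crate; the crate belongs to the carrying event.
(e) Entailed — this follows by dropping conjuncts from the shattering event's description.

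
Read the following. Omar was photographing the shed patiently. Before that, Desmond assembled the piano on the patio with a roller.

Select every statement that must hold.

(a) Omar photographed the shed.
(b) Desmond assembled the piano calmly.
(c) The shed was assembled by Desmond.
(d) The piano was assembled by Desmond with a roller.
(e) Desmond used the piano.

(d)

(a) Not entailed — 'was photographing' is progressive on an accomplishment; it does not entail the completed 'photographed'.
(b) Not entailed — 'calmly' adds information not in the original event.
(c) Not entailed — Desmond assembled the piano, not the shed; the shed belongs to the photographing event.
(d) Entailed — every conjunct here is already in the original assembling event.
(e) Not entailed — the piano is the patient, not an instrument — Desmond used a roller.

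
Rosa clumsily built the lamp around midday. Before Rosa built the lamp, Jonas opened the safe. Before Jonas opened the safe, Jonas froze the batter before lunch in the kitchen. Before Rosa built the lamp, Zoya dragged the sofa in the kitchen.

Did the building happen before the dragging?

no

The narrative orders the dragging before the building.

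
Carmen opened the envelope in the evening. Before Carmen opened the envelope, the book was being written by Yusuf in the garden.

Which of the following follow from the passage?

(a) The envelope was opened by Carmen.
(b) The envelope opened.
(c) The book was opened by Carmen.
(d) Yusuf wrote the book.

(a), (b)

(a) Entailed — dropping 'in the evening' leaves a sub-description the original still satisfies.
(b) Entailed — 'Carmen opened the envelope' is causative; it entails the inchoative 'the envelope opened'.
(c) Not entailed — Carmen opened the envelope, not the book; the book belongs to the writing event.
(d) Not entailed — 'was writing' is progressive on an accomplishment; it does not entail the completed 'wrote'.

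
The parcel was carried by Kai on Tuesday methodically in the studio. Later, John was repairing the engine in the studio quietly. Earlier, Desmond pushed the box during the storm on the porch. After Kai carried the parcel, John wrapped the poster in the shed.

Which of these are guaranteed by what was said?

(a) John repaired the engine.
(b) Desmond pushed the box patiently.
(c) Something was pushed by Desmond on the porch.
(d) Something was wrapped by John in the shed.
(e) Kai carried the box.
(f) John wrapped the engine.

(c), (d)

(a) Not entailed — 'was repairing' is progressive on an accomplishment; it does not entail the completed 'repaired'.
(b) Not entailed — 'patiently' adds information not in the original event.
(c) Entailed — dropping 'during the storm' and generalizing the patient leaves a sub-description the original still satisfies.
(d) Entailed — every conjunct here is already in the original wrapping event.
(e) Not entailed — Kai carried the parcel, not the box; the box belongs to the pushing event.
(f) Not entailed — John wrapped the poster, not the engine; the engine belongs to the repairing event.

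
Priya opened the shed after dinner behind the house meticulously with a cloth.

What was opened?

'the shed' marks the patient of the opening event.

the shed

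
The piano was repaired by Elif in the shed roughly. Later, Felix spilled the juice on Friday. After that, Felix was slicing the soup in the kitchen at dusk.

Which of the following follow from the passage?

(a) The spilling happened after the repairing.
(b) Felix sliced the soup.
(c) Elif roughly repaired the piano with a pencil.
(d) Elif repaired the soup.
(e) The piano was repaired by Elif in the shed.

(a) Entailed — the narrative places the repairing before the spilling.
(b) Not entailed — 'was slicing' is progressive on an accomplishment; it does not entail the completed 'sliced'.
(c) Not entailed — 'with a pencil' adds information not in the original event.
(d) Not entailed — Elif repaired the piano, not the soup; the soup belongs to the slicing event.
(e) Entailed — this follows by dropping conjuncts from the repairing event's description.

(a), (e)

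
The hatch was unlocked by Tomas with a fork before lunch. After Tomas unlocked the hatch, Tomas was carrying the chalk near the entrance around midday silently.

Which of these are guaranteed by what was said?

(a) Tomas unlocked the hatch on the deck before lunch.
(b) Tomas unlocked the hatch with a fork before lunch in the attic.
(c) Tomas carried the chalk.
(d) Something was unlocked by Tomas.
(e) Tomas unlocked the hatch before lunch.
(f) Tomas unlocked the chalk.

(c), (d), (e)

(a) Not entailed — 'on the deck' adds information not in the original event.
(b) Not entailed — 'in the attic' adds information not in the original event.
(c) Entailed — 'carry' is an activity; 'was carrying' entails that some carrying happened, so 'carried' holds.
(d) Entailed — every conjunct here is already in the original unlocking event.
(e) Entailed — the original entails any weakening of itself; this just drops 'with a fork'.
(f) Not entailed — Tomas unlocked the hatch, not the chalk; the chalk belongs to the carrying event.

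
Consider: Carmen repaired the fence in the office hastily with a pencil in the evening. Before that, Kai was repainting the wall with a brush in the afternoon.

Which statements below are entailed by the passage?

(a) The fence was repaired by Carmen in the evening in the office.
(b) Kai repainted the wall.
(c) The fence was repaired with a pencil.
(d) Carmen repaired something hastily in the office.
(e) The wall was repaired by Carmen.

(a) Entailed — the original entails any weakening of itself; this just drops 'hastily', 'with a pencil'.
(b) Not entailed — 'was repainting' is progressive on an accomplishment; it does not entail the completed 'repainted'.
(c) Entailed — dropping 'hastily', 'in the office', 'in the evening' and generalizing the agent leaves a sub-description the original still satisfies.
(d) Entailed — every conjunct here is already in the original repairing event.
(e) Not entailed — Carmen repaired the fence, not the wall; the wall belongs to the repainting event.

(a), (c), (d)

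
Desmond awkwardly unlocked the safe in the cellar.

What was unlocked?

the safe

'the safe' marks the patient of the unlocking event.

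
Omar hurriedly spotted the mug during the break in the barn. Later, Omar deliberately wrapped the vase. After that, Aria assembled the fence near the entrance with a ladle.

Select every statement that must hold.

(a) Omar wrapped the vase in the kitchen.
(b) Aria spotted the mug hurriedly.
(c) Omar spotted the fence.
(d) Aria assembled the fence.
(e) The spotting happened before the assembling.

(d), (e)

(a) Not entailed — 'in the kitchen' adds information not in the original event.
(b) Not entailed — the passage has Omar spotting the mug, not Aria.
(c) Not entailed — Omar spotted the mug, not the fence; the fence belongs to the assembling event.
(d) Entailed — this follows by dropping conjuncts from the assembling event's description.
(e) Entailed — the narrative places the spotting before the assembling.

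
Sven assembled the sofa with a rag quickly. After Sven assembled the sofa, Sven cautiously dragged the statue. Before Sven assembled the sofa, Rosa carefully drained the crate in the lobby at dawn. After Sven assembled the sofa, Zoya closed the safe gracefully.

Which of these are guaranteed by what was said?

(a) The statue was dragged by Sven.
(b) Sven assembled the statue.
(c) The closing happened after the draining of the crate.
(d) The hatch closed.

(a) Entailed — the original entails any weakening of itself; this just drops 'cautiously'.
(b) Not entailed — Sven assembled the sofa, not the statue; the statue belongs to the dragging event.
(c) Entailed — the narrative places the draining before the closing.
(d) Not entailed — the safe is what closed, not the hatch.

(a), (c)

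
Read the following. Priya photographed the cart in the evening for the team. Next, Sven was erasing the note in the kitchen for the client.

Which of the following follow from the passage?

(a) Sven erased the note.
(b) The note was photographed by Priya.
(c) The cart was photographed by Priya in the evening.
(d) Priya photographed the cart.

(a) Not entailed — 'was erasing' is progressive on an accomplishment; it does not entail the completed 'erased'.
(b) Not entailed — Priya photographed the cart, not the note; the note belongs to the erasing event.
(c) Entailed — every conjunct here is already in the original photographing event.
(d) Entailed — every conjunct here is already in the original photographing event.

(c), (d)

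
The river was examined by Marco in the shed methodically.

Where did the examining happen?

'in the shed' marks the location of the examining event.

in the shed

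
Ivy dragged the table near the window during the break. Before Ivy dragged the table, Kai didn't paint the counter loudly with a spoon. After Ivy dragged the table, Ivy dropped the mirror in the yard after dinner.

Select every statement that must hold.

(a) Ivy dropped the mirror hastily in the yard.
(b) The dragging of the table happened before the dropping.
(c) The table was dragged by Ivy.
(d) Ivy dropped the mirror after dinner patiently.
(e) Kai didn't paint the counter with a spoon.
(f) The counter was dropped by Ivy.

(b), (c)

(a) Not entailed — 'hastily' adds information not in the original event.
(b) Entailed — the narrative places the dragging before the dropping.
(c) Entailed — dropping 'near the window', 'during the break' leaves a sub-description the original still satisfies.
(d) Not entailed — 'patiently' adds information not in the original event.
(e) Not entailed — dropping 'loudly' under negation is not valid — the original leaves open that Kai painted the counter some other way.
(f) Not entailed — Ivy dropped the mirror, not the counter; the counter belongs to the painting event.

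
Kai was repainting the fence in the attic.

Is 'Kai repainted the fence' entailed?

no

'was repainting' is progressive; for an accomplishment like 'repaint the fence', it doesn't entail completion.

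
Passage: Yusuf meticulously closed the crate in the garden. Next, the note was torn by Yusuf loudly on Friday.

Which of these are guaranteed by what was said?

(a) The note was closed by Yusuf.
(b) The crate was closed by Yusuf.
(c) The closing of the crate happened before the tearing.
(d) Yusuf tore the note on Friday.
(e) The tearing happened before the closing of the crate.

(a) Not entailed — Yusuf closed the crate, not the note; the note belongs to the tearing event.
(b) Entailed — dropping 'in the garden', 'meticulously' leaves a sub-description the original still satisfies.
(c) Entailed — the narrative places the closing before the tearing.
(d) Entailed — every conjunct here is already in the original tearing event.
(e) Not entailed — the narrative places the closing before the tearing, not after.

(b), (c), (d)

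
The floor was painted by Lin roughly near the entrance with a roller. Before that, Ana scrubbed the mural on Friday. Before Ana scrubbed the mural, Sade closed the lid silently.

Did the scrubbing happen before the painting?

The narrative orders the scrubbing before the painting.

yes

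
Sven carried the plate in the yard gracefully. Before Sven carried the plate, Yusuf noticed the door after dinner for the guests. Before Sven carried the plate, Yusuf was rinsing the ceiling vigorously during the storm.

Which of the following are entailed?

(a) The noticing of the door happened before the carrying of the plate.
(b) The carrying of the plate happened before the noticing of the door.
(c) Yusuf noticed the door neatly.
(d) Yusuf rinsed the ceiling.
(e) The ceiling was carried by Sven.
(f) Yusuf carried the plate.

(a), (d)

(a) Entailed — the narrative places the noticing before the carrying.
(b) Not entailed — the narrative places the noticing before the carrying, not after.
(c) Not entailed — 'neatly' adds information not in the original event.
(d) Entailed — 'rinse' is an activity; 'was rinsing' entails that some rinsing happened, so 'rinsed' holds.
(e) Not entailed — Sven carried the plate, not the ceiling; the ceiling belongs to the rinsing event.
(f) Not entailed — the passage has Sven carrying the plate, not Yusuf.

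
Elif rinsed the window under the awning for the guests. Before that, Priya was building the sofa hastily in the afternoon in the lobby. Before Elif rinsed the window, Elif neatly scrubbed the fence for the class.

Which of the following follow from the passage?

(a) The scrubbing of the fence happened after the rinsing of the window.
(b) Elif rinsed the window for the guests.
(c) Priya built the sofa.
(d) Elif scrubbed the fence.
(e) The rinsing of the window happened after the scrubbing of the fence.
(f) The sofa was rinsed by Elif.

(a) Not entailed — the narrative places the scrubbing before the rinsing, not after.
(b) Entailed — every conjunct here is already in the original rinsing event.
(c) Not entailed — 'was building' is progressive on an accomplishment; it does not entail the completed 'built'.
(d) Entailed — the original entails any weakening of itself; this just drops 'for the class', 'neatly'.
(e) Entailed — the narrative places the scrubbing before the rinsing.
(f) Not entailed — Elif rinsed the window, not the sofa; the sofa belongs to the building event.

(b), (d), (e)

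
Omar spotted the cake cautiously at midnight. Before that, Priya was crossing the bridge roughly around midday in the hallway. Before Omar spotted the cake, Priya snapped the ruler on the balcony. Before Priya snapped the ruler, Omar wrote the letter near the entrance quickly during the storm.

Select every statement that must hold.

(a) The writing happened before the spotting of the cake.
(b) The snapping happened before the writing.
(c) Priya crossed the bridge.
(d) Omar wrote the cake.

(a)

(a) Entailed — the narrative places the writing before the spotting.
(b) Not entailed — the narrative places the writing before the snapping, not after.
(c) Not entailed — 'was crossing' is progressive on an accomplishment; it does not entail the completed 'crossed'.
(d) Not entailed — Omar wrote the letter, not the cake; the cake belongs to the spotting event.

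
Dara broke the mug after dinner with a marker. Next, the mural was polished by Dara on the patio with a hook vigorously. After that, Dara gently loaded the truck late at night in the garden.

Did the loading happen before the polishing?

The narrative orders the polishing before the loading.

no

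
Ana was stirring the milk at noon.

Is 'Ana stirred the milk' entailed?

'stir' is atelic; if Ana was stirring the milk, then Ana stirred the milk (for some time).

yes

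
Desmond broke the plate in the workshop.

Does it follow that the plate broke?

yes

'Desmond broke the plate' is the causative; it entails the inchoative 'the plate broke'.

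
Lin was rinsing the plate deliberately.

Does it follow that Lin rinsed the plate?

yes

'rinse' is atelic; if Lin was rinsing the plate, then Lin rinsed the plate (for some time).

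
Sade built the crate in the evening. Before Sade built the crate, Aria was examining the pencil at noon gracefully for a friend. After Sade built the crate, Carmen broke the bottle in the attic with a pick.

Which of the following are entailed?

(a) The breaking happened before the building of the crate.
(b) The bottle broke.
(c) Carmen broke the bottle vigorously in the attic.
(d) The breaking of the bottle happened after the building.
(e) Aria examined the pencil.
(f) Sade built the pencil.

(a) Not entailed — the narrative places the building before the breaking, not after.
(b) Entailed — 'Carmen broke the bottle' is causative; it entails the inchoative 'the bottle broke'.
(c) Not entailed — 'vigorously' adds information not in the original event.
(d) Entailed — the narrative places the building before the breaking.
(e) Entailed — 'examine' is an activity; 'was examining' entails that some examining happened, so 'examined' holds.
(f) Not entailed — Sade built the crate, not the pencil; the pencil belongs to the examining event.

(b), (d), (e)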